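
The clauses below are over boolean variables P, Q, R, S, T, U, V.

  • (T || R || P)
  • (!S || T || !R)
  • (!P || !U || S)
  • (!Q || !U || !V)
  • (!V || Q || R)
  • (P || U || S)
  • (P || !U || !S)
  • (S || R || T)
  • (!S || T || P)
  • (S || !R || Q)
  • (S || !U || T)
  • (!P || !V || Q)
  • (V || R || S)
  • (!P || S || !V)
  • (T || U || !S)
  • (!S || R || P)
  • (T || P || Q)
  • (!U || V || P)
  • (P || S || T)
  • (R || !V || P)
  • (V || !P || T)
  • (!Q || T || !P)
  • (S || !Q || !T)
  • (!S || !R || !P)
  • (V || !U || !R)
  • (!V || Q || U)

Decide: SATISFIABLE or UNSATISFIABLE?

SATISFIABLE

Branch on P: take P = False.
Try Q = True.
Set R = True and propagate.
The remaining clauses are satisfied by S = True, T = True, U = False, V = False.
Every clause has at least one true literal under this assignment.
So P=False, Q=True, R=True, S=True, T=True, U=False, V=False is a satisfying assignment.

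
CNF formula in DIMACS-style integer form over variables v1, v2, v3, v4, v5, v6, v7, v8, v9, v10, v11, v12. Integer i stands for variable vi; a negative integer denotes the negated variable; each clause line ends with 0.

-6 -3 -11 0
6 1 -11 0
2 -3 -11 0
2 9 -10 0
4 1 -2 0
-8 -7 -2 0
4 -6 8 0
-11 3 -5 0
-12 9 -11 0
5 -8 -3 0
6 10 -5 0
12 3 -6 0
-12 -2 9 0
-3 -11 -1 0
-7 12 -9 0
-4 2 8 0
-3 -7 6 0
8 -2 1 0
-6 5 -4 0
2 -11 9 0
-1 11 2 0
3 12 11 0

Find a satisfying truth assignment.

v1=True, v2=True, v3=True, v4=True, v5=True, v6=True, v7=True, v8=False, v9=False, v10=True, v11=False, v12=False

Branch on v1: take v1 = True.
Branch on v2: take v2 = True.
Set v3 = True and propagate.
  then v11 is forced to False.
For the remaining variables, v4 = True, v5 = True, v6 = True, v7 = True, v8 = False, v9 = False, v10 = True, v12 = False works.
Every clause has at least one true literal under this assignment.
Check each clause:
  1. (NOT v11 OR NOT v3 OR NOT v6) — NOT v11 is true.
  2. (v1 OR NOT v11 OR v6) — v1 is true.
  3. (NOT v3 OR v2 OR NOT v11) — NOT v11 is true.
  4. (NOT v10 OR v2 OR v9) — v2 is true.
  5. (NOT v2 OR v1 OR v4) — v1 is true.
  6. (NOT v2 OR NOT v7 OR NOT v8) — NOT v8 is true.
  7. (v8 OR NOT v6 OR v4) — v4 is true.
  8. (NOT v5 OR NOT v11 OR v3) — v3 is true.
  9. (NOT v12 OR v9 OR NOT v11) — NOT v12 is true.
  10. (NOT v8 OR NOT v3 OR v5) — NOT v8 is true.
  11. (v6 OR NOT v5 OR v10) — v10 is true.
  12. (v12 OR v3 OR NOT v6) — v3 is true.
  13. (NOT v12 OR NOT v2 OR v9) — NOT v12 is true.
  14. (NOT v3 OR NOT v11 OR NOT v1) — NOT v11 is true.
  15. (v12 OR NOT v7 OR NOT v9) — NOT v9 is true.
  16. (v8 OR NOT v4 OR v2) — v2 is true.
  17. (NOT v3 OR v6 OR NOT v7) — v6 is true.
  18. (NOT v2 OR v8 OR v1) — v1 is true.
  19. (v5 OR NOT v6 OR NOT v4) — v5 is true.
  20. (v9 OR v2 OR NOT v11) — v2 is true.
  21. (v2 OR NOT v1 OR v11) — v2 is true.
  22. (v11 OR v3 OR v12) — v3 is true.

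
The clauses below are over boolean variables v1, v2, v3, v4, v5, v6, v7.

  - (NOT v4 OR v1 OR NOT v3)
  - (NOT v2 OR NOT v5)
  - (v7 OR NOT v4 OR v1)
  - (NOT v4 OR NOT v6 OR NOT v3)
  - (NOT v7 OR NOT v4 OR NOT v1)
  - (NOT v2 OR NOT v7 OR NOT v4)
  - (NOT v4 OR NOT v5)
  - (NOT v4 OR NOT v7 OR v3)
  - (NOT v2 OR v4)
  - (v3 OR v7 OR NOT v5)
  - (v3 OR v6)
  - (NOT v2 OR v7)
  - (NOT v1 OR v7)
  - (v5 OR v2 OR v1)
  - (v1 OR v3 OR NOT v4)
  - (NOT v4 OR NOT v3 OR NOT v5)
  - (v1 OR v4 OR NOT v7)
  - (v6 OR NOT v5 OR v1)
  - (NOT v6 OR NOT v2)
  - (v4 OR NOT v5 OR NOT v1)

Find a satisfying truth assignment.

Branch on v1: take v1 = True.
  then v7 is forced to True.
  then v4 is forced to False.
  then v2 is forced to False.
  then v5 is forced to False.
Try v3 = False.
  then v6 is forced to True.
Every clause has at least one true literal under this assignment.
Check each clause:
  1. (NOT v3 OR v1 OR NOT v4) — v1 is true.
  2. (NOT v2 OR NOT v5) — NOT v5 is true.
  3. (NOT v4 OR v7 OR v1) — v1 is true.
  4. (NOT v6 OR NOT v4 OR NOT v3) — NOT v4 is true.
  5. (NOT v7 OR NOT v4 OR NOT v1) — NOT v4 is true.
  6. (NOT v2 OR NOT v4 OR NOT v7) — NOT v4 is true.
  7. (NOT v5 OR NOT v4) — NOT v5 is true.
  8. (v3 OR NOT v7 OR NOT v4) — NOT v4 is true.
  9. (NOT v2 OR v4) — NOT v2 is true.
  10. (NOT v5 OR v7 OR v3) — NOT v5 is true.
  11. (v3 OR v6) — v6 is true.
  12. (v7 OR NOT v2) — NOT v2 is true.
  13. (v7 OR NOT v1) — v7 is true.
  14. (v1 OR v2 OR v5) — v1 is true.
  15. (v1 OR NOT v4 OR v3) — v1 is true.
  16. (NOT v5 OR NOT v4 OR NOT v3) — NOT v5 is true.
  17. (v1 OR NOT v7 OR v4) — v1 is true.
  18. (NOT v5 OR v1 OR v6) — v1 is true.
  19. (NOT v6 OR NOT v2) — NOT v2 is true.
  20. (NOT v1 OR v4 OR NOT v5) — NOT v5 is true.

v1=T, v2=F, v3=F, v4=F, v5=F, v6=T, v7=T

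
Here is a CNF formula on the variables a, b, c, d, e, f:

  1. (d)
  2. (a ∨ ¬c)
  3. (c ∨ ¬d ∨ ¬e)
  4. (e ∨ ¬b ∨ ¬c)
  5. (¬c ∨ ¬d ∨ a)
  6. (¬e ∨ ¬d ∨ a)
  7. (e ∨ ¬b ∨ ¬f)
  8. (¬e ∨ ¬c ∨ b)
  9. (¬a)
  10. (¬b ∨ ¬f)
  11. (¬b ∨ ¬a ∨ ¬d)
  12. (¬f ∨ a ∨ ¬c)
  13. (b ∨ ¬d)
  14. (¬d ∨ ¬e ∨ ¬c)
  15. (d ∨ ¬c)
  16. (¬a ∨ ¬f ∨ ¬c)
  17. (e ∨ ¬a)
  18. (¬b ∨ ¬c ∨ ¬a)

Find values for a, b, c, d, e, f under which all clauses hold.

a=F  b=T  c=F  d=T  e=F  f=F

Check each clause:
  1. (d) — d is true.
  2. (¬c ∨ a) — ¬c is true.
  3. (¬d ∨ c ∨ ¬e) — ¬e is true.
  4. (e ∨ ¬c ∨ ¬b) — ¬c is true.
  5. (¬d ∨ ¬c ∨ a) — ¬c is true.
  6. (¬d ∨ a ∨ ¬e) — ¬e is true.
  7. (¬b ∨ ¬f ∨ e) — ¬f is true.
  8. (¬e ∨ b ∨ ¬c) — b is true.
  9. (¬a) — ¬a is true.
  10. (¬b ∨ ¬f) — ¬f is true.
  11. (¬a ∨ ¬b ∨ ¬d) — ¬a is true.
  12. (¬f ∨ ¬c ∨ a) — ¬f is true.
  13. (b ∨ ¬d) — b is true.
  14. (¬e ∨ ¬c ∨ ¬d) — ¬e is true.
  15. (d ∨ ¬c) — d is true.
  16. (¬a ∨ ¬c ∨ ¬f) — ¬f is true.
  17. (¬a ∨ e) — ¬a is true.
  18. (¬a ∨ ¬b ∨ ¬c) — ¬c is true.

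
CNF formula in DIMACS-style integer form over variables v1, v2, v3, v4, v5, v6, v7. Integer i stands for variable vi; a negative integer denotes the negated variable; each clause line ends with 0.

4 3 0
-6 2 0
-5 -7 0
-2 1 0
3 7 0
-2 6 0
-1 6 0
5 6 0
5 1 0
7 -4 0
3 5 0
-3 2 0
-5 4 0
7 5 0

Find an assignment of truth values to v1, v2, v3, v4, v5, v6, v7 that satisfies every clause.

Branch on v1: take v1 = True.
  then v6 is forced to True.
  then v2 is forced to True.
For the remaining variables, v3 = True, v4 = True, v5 = False, v7 = True works.
Every clause has at least one true literal under this assignment.
Check each clause:
  1. {v4, v3} — v3 is true.
  2. {v2, ¬v6} — v2 is true.
  3. {¬v5, ¬v7} — ¬v5 is true.
  4. {v1, ¬v2} — v1 is true.
  5. {v3, v7} — v3 is true.
  6. {v6, ¬v2} — v6 is true.
  7. {¬v1, v6} — v6 is true.
  8. {v5, v6} — v6 is true.
  9. {v1, v5} — v1 is true.
  10. {v7, ¬v4} — v7 is true.
  11. {v5, v3} — v3 is true.
  12. {v2, ¬v3} — v2 is true.
  13. {v4, ¬v5} — ¬v5 is true.
  14. {v5, v7} — v7 is true.

v1=1, v2=1, v3=1, v4=1, v5=0, v6=1, v7=1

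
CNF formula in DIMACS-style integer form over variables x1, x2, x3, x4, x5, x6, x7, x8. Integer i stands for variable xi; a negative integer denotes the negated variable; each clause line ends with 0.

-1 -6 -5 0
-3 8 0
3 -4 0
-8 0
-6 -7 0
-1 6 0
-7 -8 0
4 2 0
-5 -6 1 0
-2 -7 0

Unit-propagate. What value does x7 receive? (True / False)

(NOT x8) is a unit clause: x8 = False.
From (x8 OR NOT x3) and x8 = False: x3 = False.
(NOT x4 OR x3) with x3 = False leaves only NOT x4, so x4 = False.
In (x2 OR x4), x4 is now false; x2 must hold, so x2 = True.
(NOT x7 OR NOT x2): since x2 = True, the clause reduces to (NOT x7). x7 = False.

False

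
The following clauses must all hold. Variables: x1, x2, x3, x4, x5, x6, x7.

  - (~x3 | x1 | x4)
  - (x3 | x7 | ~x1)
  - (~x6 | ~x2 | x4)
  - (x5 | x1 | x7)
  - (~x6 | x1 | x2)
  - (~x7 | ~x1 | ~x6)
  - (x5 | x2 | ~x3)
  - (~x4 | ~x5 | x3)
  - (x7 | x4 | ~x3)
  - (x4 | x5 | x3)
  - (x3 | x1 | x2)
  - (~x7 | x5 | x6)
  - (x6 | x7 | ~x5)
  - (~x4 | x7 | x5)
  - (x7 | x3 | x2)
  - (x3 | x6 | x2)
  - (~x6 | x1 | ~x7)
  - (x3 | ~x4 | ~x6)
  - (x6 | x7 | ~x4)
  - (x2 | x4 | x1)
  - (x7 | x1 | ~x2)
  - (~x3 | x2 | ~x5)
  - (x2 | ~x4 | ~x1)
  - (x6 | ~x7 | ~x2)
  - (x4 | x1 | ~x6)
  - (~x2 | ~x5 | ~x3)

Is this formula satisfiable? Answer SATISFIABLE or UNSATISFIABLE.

x2 = True:
  x7 = True:
    propagation gives x6=True, x4=True, x1=False; an empty clause results — contradiction.
  x7 = False:
    propagation gives x1=True, x3=True, x4=True, x5=True; an empty clause results — contradiction.
x2 = False:
  x3 = True:
    propagation gives x5=True; an empty clause results — contradiction.
  x3 = False:
    propagation gives x1=True, x7=True, x6=False; an empty clause results — contradiction.
Every branch closes, so no satisfying assignment exists.

UNSATISFIABLE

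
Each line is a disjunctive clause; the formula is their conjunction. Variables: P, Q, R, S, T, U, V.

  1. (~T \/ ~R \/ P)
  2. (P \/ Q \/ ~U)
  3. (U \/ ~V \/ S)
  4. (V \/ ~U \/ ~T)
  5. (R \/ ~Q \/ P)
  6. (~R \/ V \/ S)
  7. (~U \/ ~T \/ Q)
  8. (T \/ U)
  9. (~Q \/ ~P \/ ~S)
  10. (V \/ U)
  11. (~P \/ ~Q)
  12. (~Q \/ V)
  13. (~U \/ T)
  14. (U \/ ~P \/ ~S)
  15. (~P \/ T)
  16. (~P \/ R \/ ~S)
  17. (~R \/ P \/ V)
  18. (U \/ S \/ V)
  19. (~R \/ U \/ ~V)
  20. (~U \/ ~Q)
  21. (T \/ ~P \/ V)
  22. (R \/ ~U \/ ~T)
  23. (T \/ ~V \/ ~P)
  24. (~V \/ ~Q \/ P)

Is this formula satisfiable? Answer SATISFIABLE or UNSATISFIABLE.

Branch on P: take P = False.
Set Q = False and propagate.
  then U is forced to False.
  then T is forced to True.
  then R is forced to False.
  then V is forced to True.
  then S is forced to True.
Every clause has at least one true literal under this assignment.
So P=F, Q=F, R=F, S=T, T=T, U=F, V=T is a satisfying assignment.

SATISFIABLE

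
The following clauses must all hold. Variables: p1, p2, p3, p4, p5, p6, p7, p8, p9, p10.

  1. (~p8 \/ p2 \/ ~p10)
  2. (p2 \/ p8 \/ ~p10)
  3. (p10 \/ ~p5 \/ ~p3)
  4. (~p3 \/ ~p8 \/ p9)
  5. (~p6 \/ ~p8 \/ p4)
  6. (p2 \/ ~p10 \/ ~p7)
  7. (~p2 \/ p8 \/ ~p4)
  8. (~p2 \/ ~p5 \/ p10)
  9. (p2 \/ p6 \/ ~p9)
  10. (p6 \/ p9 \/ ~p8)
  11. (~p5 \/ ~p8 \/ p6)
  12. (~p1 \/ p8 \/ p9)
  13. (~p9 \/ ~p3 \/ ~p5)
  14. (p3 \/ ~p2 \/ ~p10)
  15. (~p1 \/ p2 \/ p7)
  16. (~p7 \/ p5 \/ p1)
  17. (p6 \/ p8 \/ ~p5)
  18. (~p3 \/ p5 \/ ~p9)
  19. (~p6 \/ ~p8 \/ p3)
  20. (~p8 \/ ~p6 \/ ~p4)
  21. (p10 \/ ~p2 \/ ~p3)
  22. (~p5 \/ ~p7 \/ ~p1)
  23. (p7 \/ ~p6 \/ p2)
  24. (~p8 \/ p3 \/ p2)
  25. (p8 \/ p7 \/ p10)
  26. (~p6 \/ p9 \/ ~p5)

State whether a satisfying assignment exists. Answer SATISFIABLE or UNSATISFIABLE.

SATISFIABLE

Branch on p1: take p1 = True.
Set p2 = True and propagate.
For the remaining variables, p3 = False, p4 = True, p5 = False, p6 = False, p7 = True, p8 = True, p9 = True, p10 = False works.
Every clause has at least one true literal under this assignment.
So p1 = True  p2 = True  p3 = False  p4 = True  p5 = False  p6 = False  p7 = True  p8 = True  p9 = True  p10 = False is a satisfying assignment.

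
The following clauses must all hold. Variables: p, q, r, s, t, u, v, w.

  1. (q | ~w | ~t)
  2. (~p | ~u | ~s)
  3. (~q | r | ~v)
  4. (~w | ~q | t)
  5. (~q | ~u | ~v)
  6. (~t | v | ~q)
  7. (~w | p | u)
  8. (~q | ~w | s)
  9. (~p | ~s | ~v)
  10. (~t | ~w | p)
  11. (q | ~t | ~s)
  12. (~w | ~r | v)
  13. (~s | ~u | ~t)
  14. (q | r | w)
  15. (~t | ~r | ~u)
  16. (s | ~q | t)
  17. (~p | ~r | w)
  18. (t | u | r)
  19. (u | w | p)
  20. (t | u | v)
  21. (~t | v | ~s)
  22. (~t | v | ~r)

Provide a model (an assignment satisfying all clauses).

p=False, q=False, r=True, s=True, t=False, u=True, v=False, w=False

Check each clause:
  1. (~w | q | ~t) — ~w is true.
  2. (~u | ~s | ~p) — ~p is true.
  3. (~v | r | ~q) — ~v is true.
  4. (~w | ~q | t) — ~w is true.
  5. (~v | ~q | ~u) — ~v is true.
  6. (~t | ~q | v) — ~t is true.
  7. (u | p | ~w) — ~w is true.
  8. (~q | s | ~w) — ~w is true.
  9. (~v | ~p | ~s) — ~v is true.
  10. (~t | ~w | p) — ~w is true.
  11. (~s | q | ~t) — ~t is true.
  12. (~r | v | ~w) — ~w is true.
  13. (~u | ~t | ~s) — ~t is true.
  14. (w | r | q) — r is true.
  15. (~r | ~t | ~u) — ~t is true.
  16. (~q | s | t) — s is true.
  17. (~r | ~p | w) — ~p is true.
  18. (r | u | t) — r is true.
  19. (w | u | p) — u is true.
  20. (v | u | t) — u is true.
  21. (~s | v | ~t) — ~t is true.
  22. (v | ~t | ~r) — ~t is true.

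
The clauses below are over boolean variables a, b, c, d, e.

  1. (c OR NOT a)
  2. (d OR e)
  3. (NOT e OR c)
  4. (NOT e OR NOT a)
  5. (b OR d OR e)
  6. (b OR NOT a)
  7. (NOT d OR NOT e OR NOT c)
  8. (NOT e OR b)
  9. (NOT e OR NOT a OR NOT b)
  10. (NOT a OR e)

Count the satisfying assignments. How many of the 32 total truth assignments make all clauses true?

Satisfying assignments:
  a=0 b=0 c=0 d=1 e=0
  a=0 b=0 c=1 d=1 e=0
  a=0 b=1 c=0 d=1 e=0
  a=0 b=1 c=1 d=0 e=1
  a=0 b=1 c=1 d=1 e=0
That's 5 in total.

5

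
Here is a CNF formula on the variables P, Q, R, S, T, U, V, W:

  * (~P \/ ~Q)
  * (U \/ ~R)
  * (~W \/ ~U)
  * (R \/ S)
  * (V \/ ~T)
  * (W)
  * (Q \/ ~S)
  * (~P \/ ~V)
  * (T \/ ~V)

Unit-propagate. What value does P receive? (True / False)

False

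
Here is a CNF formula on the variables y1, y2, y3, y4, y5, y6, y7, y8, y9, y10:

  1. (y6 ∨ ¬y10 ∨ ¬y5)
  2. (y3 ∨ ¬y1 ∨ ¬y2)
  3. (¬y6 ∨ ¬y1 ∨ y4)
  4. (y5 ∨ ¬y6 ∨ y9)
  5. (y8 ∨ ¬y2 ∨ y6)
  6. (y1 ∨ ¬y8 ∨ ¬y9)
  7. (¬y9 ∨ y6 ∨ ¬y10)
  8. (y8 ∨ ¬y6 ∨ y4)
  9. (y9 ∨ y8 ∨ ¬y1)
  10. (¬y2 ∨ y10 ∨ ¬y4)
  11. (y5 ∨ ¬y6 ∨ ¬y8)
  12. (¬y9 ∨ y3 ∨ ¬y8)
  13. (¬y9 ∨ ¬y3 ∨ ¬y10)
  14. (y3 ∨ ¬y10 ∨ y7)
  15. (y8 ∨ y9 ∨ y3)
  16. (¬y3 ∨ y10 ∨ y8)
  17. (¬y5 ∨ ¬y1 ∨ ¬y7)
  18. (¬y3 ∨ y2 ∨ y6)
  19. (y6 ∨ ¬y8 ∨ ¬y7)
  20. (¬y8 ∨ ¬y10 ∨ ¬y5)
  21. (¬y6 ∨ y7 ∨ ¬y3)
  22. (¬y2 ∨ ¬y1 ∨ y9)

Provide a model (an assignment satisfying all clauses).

y1=0, y2=0, y3=1, y4=1, y5=1, y6=1, y7=1, y8=0, y9=0, y10=1

Branch on y1: take y1 = False.
The remaining clauses are satisfied by y2 = False, y3 = True, y4 = True, y5 = True, y6 = True, y7 = True, y8 = False, y9 = False, y10 = True.
Every clause has at least one true literal under this assignment.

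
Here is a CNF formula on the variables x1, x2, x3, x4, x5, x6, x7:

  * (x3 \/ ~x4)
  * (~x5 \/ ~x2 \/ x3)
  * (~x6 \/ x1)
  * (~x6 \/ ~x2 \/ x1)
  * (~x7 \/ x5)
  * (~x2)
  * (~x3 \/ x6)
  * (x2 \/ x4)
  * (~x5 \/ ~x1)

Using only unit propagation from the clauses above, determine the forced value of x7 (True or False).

False

Unit clause (~x2) sets x2 = False.
From (x2 \/ x4) and x2 = False: x4 = True.
(~x4 \/ x3): since x4 = True, the clause reduces to (x3). x3 = True.
(~x3 \/ x6): since x3 = True, the clause reduces to (x6). x6 = True.
(~x6 \/ x1): since x6 = True, the clause reduces to (x1). x1 = True.
From (~x5 \/ ~x1) and x1 = True: x5 = False.
(~x7 \/ x5): since x5 = False, the clause reduces to (~x7). x7 = False.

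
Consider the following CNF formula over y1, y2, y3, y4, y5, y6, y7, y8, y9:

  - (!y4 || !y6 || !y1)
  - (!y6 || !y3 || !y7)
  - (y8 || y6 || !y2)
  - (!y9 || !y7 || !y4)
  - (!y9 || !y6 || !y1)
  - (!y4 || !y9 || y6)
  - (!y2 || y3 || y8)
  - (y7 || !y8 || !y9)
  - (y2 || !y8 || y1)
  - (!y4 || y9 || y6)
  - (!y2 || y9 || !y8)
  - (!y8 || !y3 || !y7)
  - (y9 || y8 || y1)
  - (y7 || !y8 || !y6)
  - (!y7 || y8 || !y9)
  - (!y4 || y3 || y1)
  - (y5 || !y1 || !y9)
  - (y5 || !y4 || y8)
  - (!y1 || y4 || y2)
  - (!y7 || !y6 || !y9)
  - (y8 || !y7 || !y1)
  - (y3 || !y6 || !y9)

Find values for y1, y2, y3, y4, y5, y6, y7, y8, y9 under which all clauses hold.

y1=F  y2=T  y3=T  y4=T  y5=T  y6=T  y7=F  y8=F  y9=T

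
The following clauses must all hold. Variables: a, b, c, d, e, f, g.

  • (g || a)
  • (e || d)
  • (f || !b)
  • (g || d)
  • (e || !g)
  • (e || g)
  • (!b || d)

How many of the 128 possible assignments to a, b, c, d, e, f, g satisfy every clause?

Split on g, then d.
  g=T, d=T: a, c free; 3 ways for (b,e,f) × 2^2 = 12.
  g=T, d=F: forces b=F; e=T; a, c, f free → 2^3 = 8.
  g=F, d=T: c free; 3 ways for (a,b,e,f) × 2^1 = 6.
  g=F, d=F: a clause becomes empty — 0.
Total: 12 + 8 + 6 + 0 = 26.

26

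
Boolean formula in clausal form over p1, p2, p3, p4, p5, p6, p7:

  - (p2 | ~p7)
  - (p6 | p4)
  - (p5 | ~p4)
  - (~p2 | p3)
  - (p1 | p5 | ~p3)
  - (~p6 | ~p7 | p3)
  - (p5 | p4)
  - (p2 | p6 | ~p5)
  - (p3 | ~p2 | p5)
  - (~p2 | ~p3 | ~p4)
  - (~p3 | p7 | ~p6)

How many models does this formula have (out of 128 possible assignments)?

6

The models are:
  p1=F p2=F p3=F p4=F p5=T p6=T p7=F
  p1=F p2=F p3=F p4=T p5=T p6=T p7=F
  p1=F p2=T p3=T p4=F p5=T p6=T p7=T
  p1=T p2=F p3=F p4=F p5=T p6=T p7=F
  p1=T p2=F p3=F p4=T p5=T p6=T p7=F
  p1=T p2=T p3=T p4=F p5=T p6=T p7=T
Count: 6.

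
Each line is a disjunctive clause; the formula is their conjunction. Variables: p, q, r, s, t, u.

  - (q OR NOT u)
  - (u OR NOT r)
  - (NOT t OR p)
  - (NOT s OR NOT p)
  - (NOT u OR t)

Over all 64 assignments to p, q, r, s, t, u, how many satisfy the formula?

Case analysis on u and p:
  u=1, p=1: remaining (q,r,s,t) ∈ {(1,0,0,1); (1,1,0,1)} — 2.
  u=1, p=0: a clause becomes empty — 0.
  u=0, p=1: remaining (q,r,s,t) ∈ {(0,0,0,0); (0,0,0,1); (1,0,0,0); (1,0,0,1)} — 4.
  u=0, p=0: remaining (q,r,s,t) ∈ {(0,0,0,0); (0,0,1,0); (1,0,0,0); (1,0,1,0)} — 4.
Total: 2 + 0 + 4 + 4 = 10.

10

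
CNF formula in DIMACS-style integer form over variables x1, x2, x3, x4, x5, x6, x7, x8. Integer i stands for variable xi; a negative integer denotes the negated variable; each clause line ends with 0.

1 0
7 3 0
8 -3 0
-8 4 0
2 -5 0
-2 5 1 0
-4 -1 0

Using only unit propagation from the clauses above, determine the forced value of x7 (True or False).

(x1) is a unit clause: x1 = True.
In (~x4 \/ ~x1), ~x1 is now false; ~x4 must hold, so x4 = False.
In (x4 \/ ~x8), x4 is now false; ~x8 must hold, so x8 = False.
(~x3 \/ x8) with x8 = False leaves only ~x3, so x3 = False.
From (x7 \/ x3) and x3 = False: x7 = True.

True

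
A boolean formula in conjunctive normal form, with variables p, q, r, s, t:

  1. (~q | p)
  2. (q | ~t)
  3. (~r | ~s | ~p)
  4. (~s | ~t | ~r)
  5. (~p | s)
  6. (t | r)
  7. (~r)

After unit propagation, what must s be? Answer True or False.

True

(~r) is a unit clause: r = False.
(r | t) with r = False leaves only t, so t = True.
(~t | q): since t = True, the clause reduces to (q). q = True.
(p | ~q): since q = True, the clause reduces to (p). p = True.
In (~p | s), ~p is now false; s must hold, so s = True.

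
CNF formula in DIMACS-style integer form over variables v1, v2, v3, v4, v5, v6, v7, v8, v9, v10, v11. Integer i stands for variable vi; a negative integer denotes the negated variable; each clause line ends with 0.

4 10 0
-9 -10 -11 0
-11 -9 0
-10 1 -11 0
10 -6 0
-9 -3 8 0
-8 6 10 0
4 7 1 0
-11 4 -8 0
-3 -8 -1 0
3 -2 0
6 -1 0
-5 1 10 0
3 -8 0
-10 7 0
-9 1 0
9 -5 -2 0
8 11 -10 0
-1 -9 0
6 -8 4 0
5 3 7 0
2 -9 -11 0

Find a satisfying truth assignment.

Pure literal: v4 appears only positively; assign v4 = True.
Pure literal: v7 appears only positively; assign v7 = True.
Set v1 = True and propagate.
  then v6 is forced to True.
  then v10 is forced to True.
  then v9 is forced to False.
For the remaining variables, v2 = False, v3 = False, v5 = True, v8 = False, v11 = True works.
Every clause has at least one true literal under this assignment.

v1 = T  v2 = F  v3 = F  v4 = T  v5 = T  v6 = T  v7 = T  v8 = F  v9 = F  v10 = T  v11 = T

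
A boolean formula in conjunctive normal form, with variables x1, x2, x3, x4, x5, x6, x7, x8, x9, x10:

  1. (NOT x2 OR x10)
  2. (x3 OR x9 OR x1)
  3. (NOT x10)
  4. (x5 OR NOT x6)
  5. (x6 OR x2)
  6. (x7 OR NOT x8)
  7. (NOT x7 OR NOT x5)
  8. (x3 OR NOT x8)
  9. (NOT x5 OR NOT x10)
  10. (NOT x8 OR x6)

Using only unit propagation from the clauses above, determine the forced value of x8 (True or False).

Unit clause (NOT x10) sets x10 = False.
(x10 OR NOT x2) with x10 = False leaves only NOT x2, so x2 = False.
From (x6 OR x2) and x2 = False: x6 = True.
In (NOT x6 OR x5), NOT x6 is now false; x5 must hold, so x5 = True.
(NOT x7 OR NOT x5): since x5 = True, the clause reduces to (NOT x7). x7 = False.
(x7 OR NOT x8): since x7 = False, the clause reduces to (NOT x8). x8 = False.

False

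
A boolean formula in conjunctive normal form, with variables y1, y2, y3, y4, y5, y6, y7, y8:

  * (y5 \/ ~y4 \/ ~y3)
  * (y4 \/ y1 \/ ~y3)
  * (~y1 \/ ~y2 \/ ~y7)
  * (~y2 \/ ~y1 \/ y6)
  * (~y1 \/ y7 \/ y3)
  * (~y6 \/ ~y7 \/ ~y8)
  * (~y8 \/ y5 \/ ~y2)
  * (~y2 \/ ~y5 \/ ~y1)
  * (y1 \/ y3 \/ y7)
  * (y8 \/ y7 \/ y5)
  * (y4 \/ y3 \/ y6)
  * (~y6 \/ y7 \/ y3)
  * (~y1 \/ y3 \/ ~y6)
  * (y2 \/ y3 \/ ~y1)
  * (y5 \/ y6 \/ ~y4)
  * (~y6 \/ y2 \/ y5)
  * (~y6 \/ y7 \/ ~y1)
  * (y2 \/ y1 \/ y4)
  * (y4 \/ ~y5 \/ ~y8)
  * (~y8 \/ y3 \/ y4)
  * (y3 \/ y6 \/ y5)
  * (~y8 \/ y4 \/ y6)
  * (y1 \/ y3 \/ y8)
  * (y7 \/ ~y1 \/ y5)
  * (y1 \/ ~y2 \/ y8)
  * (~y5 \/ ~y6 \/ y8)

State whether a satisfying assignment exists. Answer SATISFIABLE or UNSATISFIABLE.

Branch on y1: take y1 = False.
For the remaining variables, y2 = True, y3 = True, y4 = True, y5 = True, y6 = False, y7 = False, y8 = True works.
So y1 = F  y2 = T  y3 = T  y4 = T  y5 = T  y6 = F  y7 = F  y8 = T is a satisfying assignment.

SATISFIABLE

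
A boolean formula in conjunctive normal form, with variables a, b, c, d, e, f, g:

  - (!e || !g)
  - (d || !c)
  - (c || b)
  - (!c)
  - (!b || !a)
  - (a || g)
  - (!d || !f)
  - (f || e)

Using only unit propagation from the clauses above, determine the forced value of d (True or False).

False

(!c) stands alone — c = False.
In (b || c), c is now false; b must hold, so b = True.
(!b || !a) with b = True leaves only !a, so a = False.
(g || a) with a = False leaves only g, so g = True.
In (!e || !g), !g is now false; !e must hold, so e = False.
In (e || f), e is now false; f must hold, so f = True.
From (!d || !f) and f = True: d = False.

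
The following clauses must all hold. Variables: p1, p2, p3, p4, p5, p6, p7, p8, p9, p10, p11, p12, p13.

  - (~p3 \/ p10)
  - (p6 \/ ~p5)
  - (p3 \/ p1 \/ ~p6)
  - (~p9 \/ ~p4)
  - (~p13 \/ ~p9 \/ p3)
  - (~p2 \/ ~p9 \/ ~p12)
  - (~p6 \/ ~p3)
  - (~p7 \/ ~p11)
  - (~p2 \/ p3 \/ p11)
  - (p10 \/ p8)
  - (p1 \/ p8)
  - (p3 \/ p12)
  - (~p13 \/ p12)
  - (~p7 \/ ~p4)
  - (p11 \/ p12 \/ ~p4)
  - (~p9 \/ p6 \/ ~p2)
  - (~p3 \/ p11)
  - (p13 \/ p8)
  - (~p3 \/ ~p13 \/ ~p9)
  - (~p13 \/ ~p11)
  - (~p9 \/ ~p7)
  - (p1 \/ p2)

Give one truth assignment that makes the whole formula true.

p1 occurs only positively in the remaining clauses — set p1 = True.
Pure literal: p7 appears only negated; assign p7 = False.
Try p2 = False.
Try p3 = False.
  then p12 is forced to True.
For the remaining variables, p4 = True, p5 = True, p6 = True, p8 = True, p9 = False, p10 = False, p11 = False, p13 = True works.

p1=1, p2=0, p3=0, p4=1, p5=1, p6=1, p7=0, p8=1, p9=0, p10=0, p11=0, p12=1, p13=1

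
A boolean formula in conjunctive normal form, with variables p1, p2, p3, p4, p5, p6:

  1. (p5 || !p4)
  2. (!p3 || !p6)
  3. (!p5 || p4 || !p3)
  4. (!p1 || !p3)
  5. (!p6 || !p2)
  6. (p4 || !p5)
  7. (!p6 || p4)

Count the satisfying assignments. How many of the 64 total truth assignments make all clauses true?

14

Split on p4, then p3.
  p4=1, p3=1: remaining (p1,p2,p5,p6) ∈ {(0,0,1,0); (0,1,1,0)} — 2.
  p4=1, p3=0: p1 free; 3 ways for (p2,p5,p6) × 2^1 = 6.
  p4=0, p3=1: remaining (p1,p2,p5,p6) ∈ {(0,0,0,0); (0,1,0,0)} — 2.
  p4=0, p3=0: remaining (p1,p2,p5,p6) ∈ {(0,0,0,0); (0,1,0,0); (1,0,0,0); (1,1,0,0)} — 4.
Total: 2 + 6 + 2 + 4 = 14.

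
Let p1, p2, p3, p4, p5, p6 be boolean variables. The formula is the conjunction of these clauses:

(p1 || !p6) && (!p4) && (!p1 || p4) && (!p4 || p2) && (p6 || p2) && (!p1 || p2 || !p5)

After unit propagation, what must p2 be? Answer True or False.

Unit clause (!p4) sets p4 = False.
(p4 || !p1) with p4 = False leaves only !p1, so p1 = False.
From (p1 || !p6) and p1 = False: p6 = False.
(p6 || p2): since p6 = False, the clause reduces to (p2). p2 = True.

True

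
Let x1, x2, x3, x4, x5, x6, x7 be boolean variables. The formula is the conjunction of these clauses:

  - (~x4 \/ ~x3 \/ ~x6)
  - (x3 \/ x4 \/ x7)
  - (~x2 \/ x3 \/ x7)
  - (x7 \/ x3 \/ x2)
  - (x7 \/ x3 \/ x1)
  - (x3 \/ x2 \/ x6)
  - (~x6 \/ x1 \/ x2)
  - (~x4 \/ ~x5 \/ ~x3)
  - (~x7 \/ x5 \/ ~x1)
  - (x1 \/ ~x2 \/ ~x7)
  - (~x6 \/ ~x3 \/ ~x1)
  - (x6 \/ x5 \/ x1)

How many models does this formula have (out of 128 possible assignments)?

Split on x3, then x1.
  x3=T, x1=T: x2 free; 4 ways for (x4,x5,x6,x7) × 2^1 = 8.
  x3=T, x1=F: 5 of the 32 assignments to (x2,x4,x5,x6,x7) work.
  x3=F, x1=T: x4 free; 3 ways for (x2,x5,x6,x7) × 2^1 = 6.
  x3=F, x1=F: a clause becomes empty — 0.
Total: 8 + 5 + 6 + 0 = 19.

19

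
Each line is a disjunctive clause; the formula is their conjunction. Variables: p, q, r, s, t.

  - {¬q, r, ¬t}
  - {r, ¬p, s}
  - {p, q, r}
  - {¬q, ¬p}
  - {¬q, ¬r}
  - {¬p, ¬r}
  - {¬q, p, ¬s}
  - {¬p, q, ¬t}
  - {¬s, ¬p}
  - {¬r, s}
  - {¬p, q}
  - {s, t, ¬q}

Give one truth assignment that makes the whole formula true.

p=False, q=False, r=True, s=True, t=False

Check each clause:
  1. {r, ¬q, ¬t} — r is true.
  2. {r, s, ¬p} — r is true.
  3. {p, r, q} — r is true.
  4. {¬p, ¬q} — ¬q is true.
  5. {¬r, ¬q} — ¬q is true.
  6. {¬r, ¬p} — ¬p is true.
  7. {¬s, ¬q, p} — ¬q is true.
  8. {¬p, ¬t, q} — ¬t is true.
  9. {¬p, ¬s} — ¬p is true.
  10. {s, ¬r} — s is true.
  11. {¬p, q} — ¬p is true.
  12. {s, t, ¬q} — s is true.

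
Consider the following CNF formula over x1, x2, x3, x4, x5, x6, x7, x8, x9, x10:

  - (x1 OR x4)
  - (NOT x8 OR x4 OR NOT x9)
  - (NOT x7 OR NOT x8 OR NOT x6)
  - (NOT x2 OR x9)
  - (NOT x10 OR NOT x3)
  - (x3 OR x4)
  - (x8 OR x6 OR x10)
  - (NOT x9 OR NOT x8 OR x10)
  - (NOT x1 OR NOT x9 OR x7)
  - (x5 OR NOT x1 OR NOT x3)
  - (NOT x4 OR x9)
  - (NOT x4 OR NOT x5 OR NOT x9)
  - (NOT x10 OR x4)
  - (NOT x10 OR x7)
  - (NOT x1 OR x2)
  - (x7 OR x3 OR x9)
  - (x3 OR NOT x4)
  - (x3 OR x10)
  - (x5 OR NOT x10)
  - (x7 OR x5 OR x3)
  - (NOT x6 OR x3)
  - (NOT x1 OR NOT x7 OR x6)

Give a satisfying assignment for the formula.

x1 = F, x2 = F, x3 = T, x4 = T, x5 = F, x6 = T, x7 = T, x8 = F, x9 = T, x10 = F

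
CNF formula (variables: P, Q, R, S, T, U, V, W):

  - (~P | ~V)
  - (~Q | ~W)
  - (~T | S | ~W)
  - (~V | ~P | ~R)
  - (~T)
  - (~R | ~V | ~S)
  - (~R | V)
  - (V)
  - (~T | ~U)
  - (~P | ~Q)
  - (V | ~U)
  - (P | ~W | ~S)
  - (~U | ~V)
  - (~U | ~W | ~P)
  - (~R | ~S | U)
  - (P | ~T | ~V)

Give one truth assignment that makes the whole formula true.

Unit propagation: (~T) forces T = False.
Unit propagation: (V) forces V = True.
Unit propagation: (~P) forces P = False.
Unit propagation: (~U) forces U = False.
Q occurs only negated in the remaining clauses — set Q = False.
S occurs only negated in the remaining clauses — set S = False.
R, W are now unconstrained; take R = True, W = False.
Check each clause:
  1. (~P | ~V) — ~P is true.
  2. (~W | ~Q) — ~W is true.
  3. (S | ~W | ~T) — ~W is true.
  4. (~R | ~P | ~V) — ~P is true.
  5. (~T) — ~T is true.
  6. (~R | ~S | ~V) — ~S is true.
  7. (V | ~R) — V is true.
  8. (V) — V is true.
  9. (~T | ~U) — ~U is true.
  10. (~Q | ~P) — ~P is true.
  11. (V | ~U) — ~U is true.
  12. (~S | P | ~W) — ~W is true.
  13. (~V | ~U) — ~U is true.
  14. (~P | ~W | ~U) — ~W is true.
  15. (U | ~S | ~R) — ~S is true.
  16. (~V | P | ~T) — ~T is true.

P = False, Q = False, R = True, S = False, T = False, U = False, V = True, W = False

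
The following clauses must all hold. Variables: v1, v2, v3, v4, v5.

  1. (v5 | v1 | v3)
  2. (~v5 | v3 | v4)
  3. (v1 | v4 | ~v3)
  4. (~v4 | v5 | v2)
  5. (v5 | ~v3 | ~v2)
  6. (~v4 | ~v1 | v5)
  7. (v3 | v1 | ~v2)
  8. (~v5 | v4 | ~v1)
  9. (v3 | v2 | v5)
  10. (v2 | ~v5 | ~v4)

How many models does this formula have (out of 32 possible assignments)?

5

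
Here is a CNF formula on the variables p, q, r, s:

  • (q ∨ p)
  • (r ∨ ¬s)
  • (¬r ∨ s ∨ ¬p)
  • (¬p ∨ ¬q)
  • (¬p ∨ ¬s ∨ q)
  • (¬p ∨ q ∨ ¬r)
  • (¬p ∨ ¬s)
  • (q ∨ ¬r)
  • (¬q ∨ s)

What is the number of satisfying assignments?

2

The models are:
  p=F q=T r=T s=T
  p=T q=F r=F s=F
Count: 2.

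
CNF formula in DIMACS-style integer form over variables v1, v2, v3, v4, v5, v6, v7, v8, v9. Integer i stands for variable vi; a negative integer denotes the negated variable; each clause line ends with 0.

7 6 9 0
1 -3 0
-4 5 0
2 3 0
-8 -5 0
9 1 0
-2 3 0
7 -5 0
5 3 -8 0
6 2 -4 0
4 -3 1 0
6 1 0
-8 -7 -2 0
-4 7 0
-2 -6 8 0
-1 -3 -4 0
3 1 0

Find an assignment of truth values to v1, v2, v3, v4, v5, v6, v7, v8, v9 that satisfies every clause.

v1=T, v2=F, v3=T, v4=F, v5=F, v6=T, v7=T, v8=T, v9=T

v9 occurs only positively in the remaining clauses — set v9 = True.
Branch on v1: take v1 = True.
Branch on v2: take v2 = False.
  then v3 is forced to True.
  then v4 is forced to False.
Branch on v5: take v5 = False.
v6, v7, v8 are now unconstrained; take v6 = True, v7 = True, v8 = True.
Every clause has at least one true literal under this assignment.
Check each clause:
  1. (v7 || v9 || v6) — v9 is true.
  2. (!v3 || v1) — v1 is true.
  3. (v5 || !v4) — !v4 is true.
  4. (v3 || v2) — v3 is true.
  5. (!v5 || !v8) — !v5 is true.
  6. (v1 || v9) — v9 is true.
  7. (v3 || !v2) — v3 is true.
  8. (!v5 || v7) — !v5 is true.
  9. (!v8 || v3 || v5) — v3 is true.
  10. (v6 || v2 || !v4) — !v4 is true.
  11. (!v3 || v1 || v4) — v1 is true.
  12. (v1 || v6) — v1 is true.
  13. (!v7 || !v2 || !v8) — !v2 is true.
  14. (v7 || !v4) — !v4 is true.
  15. (!v2 || !v6 || v8) — v8 is true.
  16. (!v3 || !v4 || !v1) — !v4 is true.
  17. (v1 || v3) — v1 is true.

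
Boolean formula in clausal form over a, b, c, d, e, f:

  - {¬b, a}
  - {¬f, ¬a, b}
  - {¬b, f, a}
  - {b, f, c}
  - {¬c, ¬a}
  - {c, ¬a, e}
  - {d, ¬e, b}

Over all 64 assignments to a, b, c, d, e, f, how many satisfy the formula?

13

Case analysis on a and b:
  a=1, b=1: remaining (c,d,e,f) ∈ {(0,0,1,0); (0,0,1,1); (0,1,1,0); (0,1,1,1)} — 4.
  a=1, b=0: a clause becomes empty — 0.
  a=0, b=1: a clause becomes empty — 0.
  a=0, b=0: 9 of the 16 assignments to (c,d,e,f) work.
Total: 4 + 0 + 0 + 9 = 13.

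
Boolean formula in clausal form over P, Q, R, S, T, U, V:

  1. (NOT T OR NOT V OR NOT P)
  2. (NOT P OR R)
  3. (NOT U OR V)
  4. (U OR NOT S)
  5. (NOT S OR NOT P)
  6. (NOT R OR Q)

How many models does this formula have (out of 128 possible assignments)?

28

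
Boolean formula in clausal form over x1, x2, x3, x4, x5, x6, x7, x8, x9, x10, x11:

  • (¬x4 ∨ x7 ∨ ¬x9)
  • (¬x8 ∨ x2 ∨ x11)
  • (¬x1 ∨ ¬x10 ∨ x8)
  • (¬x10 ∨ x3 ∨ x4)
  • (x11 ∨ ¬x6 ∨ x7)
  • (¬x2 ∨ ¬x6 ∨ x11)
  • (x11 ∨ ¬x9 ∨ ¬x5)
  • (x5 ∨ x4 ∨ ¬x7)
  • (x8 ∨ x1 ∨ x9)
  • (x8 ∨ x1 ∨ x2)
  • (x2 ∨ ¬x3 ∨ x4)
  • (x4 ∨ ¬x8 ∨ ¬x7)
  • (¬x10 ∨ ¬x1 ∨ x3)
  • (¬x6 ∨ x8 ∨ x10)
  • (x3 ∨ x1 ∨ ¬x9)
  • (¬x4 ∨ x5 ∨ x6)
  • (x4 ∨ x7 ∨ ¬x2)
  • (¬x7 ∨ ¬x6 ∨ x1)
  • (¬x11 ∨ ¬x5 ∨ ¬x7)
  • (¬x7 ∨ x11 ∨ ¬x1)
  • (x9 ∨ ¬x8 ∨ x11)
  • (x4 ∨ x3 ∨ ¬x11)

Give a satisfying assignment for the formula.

Try x1 = False.
Try x2 = False.
  then x8 is forced to True.
  then x11 is forced to True.
For the remaining variables, x3 = False, x4 = True, x5 = True, x6 = False, x7 = False, x9 = False, x10 = True works.

x1=F, x2=F, x3=F, x4=T, x5=T, x6=F, x7=F, x8=T, x9=F, x10=T, x11=T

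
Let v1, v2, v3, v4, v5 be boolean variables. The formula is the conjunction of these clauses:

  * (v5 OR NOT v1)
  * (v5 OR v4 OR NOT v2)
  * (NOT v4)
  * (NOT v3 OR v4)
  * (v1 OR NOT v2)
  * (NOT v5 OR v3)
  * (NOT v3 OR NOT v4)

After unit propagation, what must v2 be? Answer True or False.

(NOT v4) stands alone — v4 = False.
(v4 OR NOT v3): since v4 = False, the clause reduces to (NOT v3). v3 = False.
From (NOT v5 OR v3) and v3 = False: v5 = False.
From (NOT v1 OR v5) and v5 = False: v1 = False.
(NOT v2 OR v4 OR v5) with v4 = False, v5 = False leaves only NOT v2, so v2 = False.

False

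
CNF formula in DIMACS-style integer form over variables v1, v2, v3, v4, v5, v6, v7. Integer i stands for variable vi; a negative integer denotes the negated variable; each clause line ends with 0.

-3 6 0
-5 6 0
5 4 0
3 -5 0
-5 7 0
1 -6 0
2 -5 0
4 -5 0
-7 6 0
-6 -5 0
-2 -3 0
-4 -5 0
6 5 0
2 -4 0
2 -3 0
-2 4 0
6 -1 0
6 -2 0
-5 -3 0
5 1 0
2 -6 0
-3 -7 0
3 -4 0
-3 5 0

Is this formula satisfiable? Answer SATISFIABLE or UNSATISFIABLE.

UNSATISFIABLE

v5 = True:
  propagation gives v6=True; an empty clause results — contradiction.
v5 = False:
  propagation gives v4=True, v6=True, v1=True, v2=True; an empty clause results — contradiction.
Every branch closes, so no satisfying assignment exists.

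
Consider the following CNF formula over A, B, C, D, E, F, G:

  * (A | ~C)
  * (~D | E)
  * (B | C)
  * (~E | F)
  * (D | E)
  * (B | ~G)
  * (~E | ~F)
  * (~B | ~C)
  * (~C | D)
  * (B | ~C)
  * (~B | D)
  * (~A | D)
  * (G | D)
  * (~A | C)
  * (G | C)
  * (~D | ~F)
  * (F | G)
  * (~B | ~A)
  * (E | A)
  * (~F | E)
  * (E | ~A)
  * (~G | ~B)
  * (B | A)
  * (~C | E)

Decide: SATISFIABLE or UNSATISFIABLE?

UNSATISFIABLE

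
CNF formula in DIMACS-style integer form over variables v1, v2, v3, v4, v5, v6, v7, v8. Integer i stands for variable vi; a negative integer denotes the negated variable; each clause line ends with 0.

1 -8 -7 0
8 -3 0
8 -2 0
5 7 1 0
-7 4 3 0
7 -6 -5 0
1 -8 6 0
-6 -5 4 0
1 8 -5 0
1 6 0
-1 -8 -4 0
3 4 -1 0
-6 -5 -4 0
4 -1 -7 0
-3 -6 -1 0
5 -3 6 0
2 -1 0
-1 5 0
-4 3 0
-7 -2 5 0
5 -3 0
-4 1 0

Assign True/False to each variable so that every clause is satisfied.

Try v1 = True.
  then v2 is forced to True.
  then v8 is forced to True.
  then v4 is forced to False.
  then v3 is forced to True.
  then v7 is forced to False.
  then v6 is forced to False.
  then v5 is forced to True.
Every clause has at least one true literal under this assignment.

v1 = True  v2 = True  v3 = True  v4 = False  v5 = True  v6 = False  v7 = False  v8 = True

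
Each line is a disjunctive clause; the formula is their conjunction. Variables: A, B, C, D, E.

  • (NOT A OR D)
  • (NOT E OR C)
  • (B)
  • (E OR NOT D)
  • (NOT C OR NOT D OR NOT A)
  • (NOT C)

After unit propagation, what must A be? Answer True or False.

False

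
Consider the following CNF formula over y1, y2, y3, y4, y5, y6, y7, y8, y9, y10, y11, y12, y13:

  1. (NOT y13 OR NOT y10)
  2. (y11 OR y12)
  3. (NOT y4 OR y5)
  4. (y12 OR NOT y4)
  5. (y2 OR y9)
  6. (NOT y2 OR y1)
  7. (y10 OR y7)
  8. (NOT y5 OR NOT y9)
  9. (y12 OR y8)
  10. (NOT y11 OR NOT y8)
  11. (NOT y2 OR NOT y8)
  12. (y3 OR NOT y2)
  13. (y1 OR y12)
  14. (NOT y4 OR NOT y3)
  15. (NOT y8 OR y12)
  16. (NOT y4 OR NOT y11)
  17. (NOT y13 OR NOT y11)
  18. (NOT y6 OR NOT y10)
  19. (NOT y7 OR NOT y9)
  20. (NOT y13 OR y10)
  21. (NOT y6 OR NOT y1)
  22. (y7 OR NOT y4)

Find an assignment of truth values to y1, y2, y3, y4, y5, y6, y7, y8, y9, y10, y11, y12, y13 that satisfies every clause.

y1=T, y2=F, y3=F, y4=F, y5=F, y6=F, y7=F, y8=F, y9=T, y10=T, y11=T, y12=T, y13=F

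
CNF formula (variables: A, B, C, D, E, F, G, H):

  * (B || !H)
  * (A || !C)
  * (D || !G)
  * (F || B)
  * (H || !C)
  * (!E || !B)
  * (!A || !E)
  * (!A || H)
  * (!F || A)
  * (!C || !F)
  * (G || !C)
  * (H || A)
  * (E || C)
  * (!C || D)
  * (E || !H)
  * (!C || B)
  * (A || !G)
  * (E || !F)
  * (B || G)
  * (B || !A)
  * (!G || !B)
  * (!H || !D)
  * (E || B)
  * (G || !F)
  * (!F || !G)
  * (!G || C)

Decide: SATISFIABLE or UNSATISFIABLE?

B = True:
  propagation gives E=False, C=True, A=True, H=True; an empty clause results — contradiction.
B = False:
  propagation gives H=False, F=True, C=False, A=False; an empty clause results — contradiction.
Every branch closes, so no satisfying assignment exists.

UNSATISFIABLE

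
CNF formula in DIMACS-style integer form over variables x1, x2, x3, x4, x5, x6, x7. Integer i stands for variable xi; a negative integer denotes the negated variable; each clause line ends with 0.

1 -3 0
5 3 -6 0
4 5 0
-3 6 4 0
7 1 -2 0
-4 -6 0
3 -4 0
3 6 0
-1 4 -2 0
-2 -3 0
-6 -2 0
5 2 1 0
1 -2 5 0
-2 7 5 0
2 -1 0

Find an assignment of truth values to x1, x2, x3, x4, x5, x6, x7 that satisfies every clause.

x1=0  x2=0  x3=0  x4=0  x5=1  x6=1  x7=0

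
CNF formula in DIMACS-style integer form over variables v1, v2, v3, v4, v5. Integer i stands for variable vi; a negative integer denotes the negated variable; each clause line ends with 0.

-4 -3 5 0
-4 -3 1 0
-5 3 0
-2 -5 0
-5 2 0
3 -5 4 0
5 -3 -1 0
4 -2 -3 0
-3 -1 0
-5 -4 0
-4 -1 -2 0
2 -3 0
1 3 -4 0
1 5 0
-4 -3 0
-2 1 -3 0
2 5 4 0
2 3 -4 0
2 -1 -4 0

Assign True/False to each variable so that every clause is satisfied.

v1=True, v2=True, v3=False, v4=False, v5=False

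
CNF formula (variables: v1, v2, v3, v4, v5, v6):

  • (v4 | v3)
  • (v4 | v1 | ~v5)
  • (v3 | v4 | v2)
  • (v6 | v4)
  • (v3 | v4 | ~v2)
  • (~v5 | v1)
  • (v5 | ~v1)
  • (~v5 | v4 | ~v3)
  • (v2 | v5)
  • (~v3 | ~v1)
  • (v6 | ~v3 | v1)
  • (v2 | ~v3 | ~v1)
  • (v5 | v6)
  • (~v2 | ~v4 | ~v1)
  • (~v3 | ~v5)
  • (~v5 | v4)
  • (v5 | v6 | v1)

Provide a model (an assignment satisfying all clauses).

v1=F, v2=T, v3=T, v4=F, v5=F, v6=T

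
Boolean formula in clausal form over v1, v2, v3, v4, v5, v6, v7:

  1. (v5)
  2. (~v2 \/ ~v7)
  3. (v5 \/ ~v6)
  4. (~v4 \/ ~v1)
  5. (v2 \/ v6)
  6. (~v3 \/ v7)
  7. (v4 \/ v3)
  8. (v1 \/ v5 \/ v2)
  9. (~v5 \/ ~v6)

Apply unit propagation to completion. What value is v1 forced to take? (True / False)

Unit clause (v5) sets v5 = True.
From (~v6 \/ ~v5) and v5 = True: v6 = False.
From (v6 \/ v2) and v6 = False: v2 = True.
From (~v2 \/ ~v7) and v2 = True: v7 = False.
(~v3 \/ v7) with v7 = False leaves only ~v3, so v3 = False.
(v4 \/ v3) with v3 = False leaves only v4, so v4 = True.
From (~v4 \/ ~v1) and v4 = True: v1 = False.

False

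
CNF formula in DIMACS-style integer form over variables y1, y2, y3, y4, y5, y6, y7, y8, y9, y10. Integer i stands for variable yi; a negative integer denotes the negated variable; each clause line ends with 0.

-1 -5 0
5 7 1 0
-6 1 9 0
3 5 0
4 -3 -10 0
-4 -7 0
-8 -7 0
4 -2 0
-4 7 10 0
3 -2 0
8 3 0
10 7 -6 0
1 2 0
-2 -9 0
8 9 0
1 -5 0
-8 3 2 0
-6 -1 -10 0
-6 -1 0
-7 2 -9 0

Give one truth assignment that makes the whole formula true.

Pure literal: y6 appears only negated; assign y6 = False.
Try y1 = True.
  then y5 is forced to False.
  then y3 is forced to True.
Set y2 = False and propagate.
Set y4 = False and propagate.
  then y10 is forced to False.
The remaining clauses are satisfied by y7 = False, y8 = True, y9 = False.

y1=T, y2=F, y3=T, y4=F, y5=F, y6=F, y7=F, y8=T, y9=F, y10=F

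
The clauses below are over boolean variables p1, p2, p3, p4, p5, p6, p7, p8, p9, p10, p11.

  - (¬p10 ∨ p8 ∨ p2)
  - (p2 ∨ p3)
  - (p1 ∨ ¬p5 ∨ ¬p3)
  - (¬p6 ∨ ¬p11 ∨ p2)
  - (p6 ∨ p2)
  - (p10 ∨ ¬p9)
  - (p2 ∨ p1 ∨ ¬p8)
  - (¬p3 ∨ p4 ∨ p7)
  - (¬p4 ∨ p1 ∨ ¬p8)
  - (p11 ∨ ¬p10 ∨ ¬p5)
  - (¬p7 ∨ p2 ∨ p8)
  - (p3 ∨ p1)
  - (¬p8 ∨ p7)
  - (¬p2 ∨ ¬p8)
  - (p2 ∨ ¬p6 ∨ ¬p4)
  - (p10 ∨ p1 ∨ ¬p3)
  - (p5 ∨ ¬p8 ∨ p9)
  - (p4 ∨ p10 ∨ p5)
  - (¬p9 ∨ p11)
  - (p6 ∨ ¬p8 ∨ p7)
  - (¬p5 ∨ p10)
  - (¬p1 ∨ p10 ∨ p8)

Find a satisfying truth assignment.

p1=True, p2=True, p3=True, p4=True, p5=True, p6=False, p7=True, p8=False, p9=True, p10=True, p11=True

Check each clause:
  1. (p8 ∨ p2 ∨ ¬p10) — p2 is true.
  2. (p2 ∨ p3) — p2 is true.
  3. (p1 ∨ ¬p3 ∨ ¬p5) — p1 is true.
  4. (p2 ∨ ¬p11 ∨ ¬p6) — p2 is true.
  5. (p6 ∨ p2) — p2 is true.
  6. (p10 ∨ ¬p9) — p10 is true.
  7. (p1 ∨ p2 ∨ ¬p8) — ¬p8 is true.
  8. (¬p3 ∨ p4 ∨ p7) — p4 is true.
  9. (¬p4 ∨ ¬p8 ∨ p1) — ¬p8 is true.
  10. (¬p5 ∨ p11 ∨ ¬p10) — p11 is true.
  11. (p8 ∨ p2 ∨ ¬p7) — p2 is true.
  12. (p3 ∨ p1) — p1 is true.
  13. (¬p8 ∨ p7) — ¬p8 is true.
  14. (¬p8 ∨ ¬p2) — ¬p8 is true.
  15. (p2 ∨ ¬p4 ∨ ¬p6) — p2 is true.
  16. (p10 ∨ ¬p3 ∨ p1) — p1 is true.
  17. (¬p8 ∨ p5 ∨ p9) — ¬p8 is true.
  18. (p10 ∨ p5 ∨ p4) — p10 is true.
  19. (¬p9 ∨ p11) — p11 is true.
  20. (¬p8 ∨ p6 ∨ p7) — ¬p8 is true.
  21. (p10 ∨ ¬p5) — p10 is true.
  22. (¬p1 ∨ p10 ∨ p8) — p10 is true.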